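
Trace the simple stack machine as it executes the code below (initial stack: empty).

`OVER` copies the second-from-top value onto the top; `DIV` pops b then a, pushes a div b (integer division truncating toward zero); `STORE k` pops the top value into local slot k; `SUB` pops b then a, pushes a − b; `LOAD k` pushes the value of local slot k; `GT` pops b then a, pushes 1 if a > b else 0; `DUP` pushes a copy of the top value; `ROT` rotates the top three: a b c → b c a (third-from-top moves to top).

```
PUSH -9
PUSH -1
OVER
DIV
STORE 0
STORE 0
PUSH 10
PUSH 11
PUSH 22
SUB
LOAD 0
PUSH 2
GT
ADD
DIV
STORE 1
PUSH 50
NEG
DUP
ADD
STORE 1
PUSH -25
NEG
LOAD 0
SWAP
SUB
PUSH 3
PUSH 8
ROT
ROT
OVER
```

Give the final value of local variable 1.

-100

PUSH -9   [-9]
PUSH -1   [-9, -1]
OVER      [-9, -1, -9]
DIV       [-9, 0]
STORE 0   [-9]
STORE 0   []
PUSH 10   [10]
PUSH 11   [10, 11]
PUSH 22   [10, 11, 22]
SUB       [10, -11]
LOAD 0    [10, -11, -9]
PUSH 2    [10, -11, -9, 2]
GT        [10, -11, 0]
ADD       [10, -11]
DIV       [0]
STORE 1   []
PUSH 50   [50]
NEG       [-50]
DUP       [-50, -50]
ADD       [-100]
STORE 1   []
PUSH -25  [-25]
NEG       [25]
LOAD 0    [25, -9]
SWAP      [-9, 25]
SUB       [-34]
PUSH 3    [-34, 3]
PUSH 8    [-34, 3, 8]
ROT       [3, 8, -34]
ROT       [8, -34, 3]
OVER      [8, -34, 3, -34]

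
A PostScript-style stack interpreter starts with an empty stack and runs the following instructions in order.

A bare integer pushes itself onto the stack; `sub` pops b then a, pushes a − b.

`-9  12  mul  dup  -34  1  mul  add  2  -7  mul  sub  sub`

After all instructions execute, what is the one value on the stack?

20

-9  : -9
12  : -9 12
mul : -108
dup : -108 -108
-34 : -108 -108 -34
1   : -108 -108 -34 1
mul : -108 -108 -34
add : -108 -142
2   : -108 -142 2
-7  : -108 -142 2 -7
mul : -108 -142 -14
sub : -108 -128
sub : 20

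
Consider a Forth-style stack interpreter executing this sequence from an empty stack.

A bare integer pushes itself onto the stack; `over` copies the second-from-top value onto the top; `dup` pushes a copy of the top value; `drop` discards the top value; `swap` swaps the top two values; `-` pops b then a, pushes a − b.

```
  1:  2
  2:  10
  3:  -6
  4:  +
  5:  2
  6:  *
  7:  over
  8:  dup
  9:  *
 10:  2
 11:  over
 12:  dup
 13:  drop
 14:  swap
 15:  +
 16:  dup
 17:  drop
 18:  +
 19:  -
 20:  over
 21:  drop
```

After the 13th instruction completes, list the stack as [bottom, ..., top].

2     2
10    2 10
-6    2 10 -6
+     2 4
2     2 4 2
*     2 8
over  2 8 2
dup   2 8 2 2
*     2 8 4
2     2 8 4 2
over  2 8 4 2 4
dup   2 8 4 2 4 4
drop  2 8 4 2 4

[2, 8, 4, 2, 4]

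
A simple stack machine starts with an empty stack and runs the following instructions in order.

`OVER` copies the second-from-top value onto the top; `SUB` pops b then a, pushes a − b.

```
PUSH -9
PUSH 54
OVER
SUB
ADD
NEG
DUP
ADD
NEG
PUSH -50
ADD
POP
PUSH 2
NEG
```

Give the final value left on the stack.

PUSH -9  -> -9
PUSH 54  -> -9 54
OVER     -> -9 54 -9
SUB      -> -9 63
ADD      -> 54
NEG      -> -54
DUP      -> -54 -54
ADD      -> -108
NEG      -> 108
PUSH -50 -> 108 -50
ADD      -> 58
POP      -> (empty)
PUSH 2   -> 2
NEG      -> -2

-2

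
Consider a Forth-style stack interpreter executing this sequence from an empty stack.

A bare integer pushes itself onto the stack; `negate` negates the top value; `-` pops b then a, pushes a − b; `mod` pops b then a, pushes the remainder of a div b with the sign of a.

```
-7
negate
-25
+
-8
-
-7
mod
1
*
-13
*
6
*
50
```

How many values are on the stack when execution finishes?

2

-7     → -7
negate → 7
-25    → 7 -25
+      → -18
-8     → -18 -8
-      → -10
-7     → -10 -7
mod    → -3
1      → -3 1
*      → -3
-13    → -3 -13
*      → 39
6      → 39 6
*      → 234
50     → 234 50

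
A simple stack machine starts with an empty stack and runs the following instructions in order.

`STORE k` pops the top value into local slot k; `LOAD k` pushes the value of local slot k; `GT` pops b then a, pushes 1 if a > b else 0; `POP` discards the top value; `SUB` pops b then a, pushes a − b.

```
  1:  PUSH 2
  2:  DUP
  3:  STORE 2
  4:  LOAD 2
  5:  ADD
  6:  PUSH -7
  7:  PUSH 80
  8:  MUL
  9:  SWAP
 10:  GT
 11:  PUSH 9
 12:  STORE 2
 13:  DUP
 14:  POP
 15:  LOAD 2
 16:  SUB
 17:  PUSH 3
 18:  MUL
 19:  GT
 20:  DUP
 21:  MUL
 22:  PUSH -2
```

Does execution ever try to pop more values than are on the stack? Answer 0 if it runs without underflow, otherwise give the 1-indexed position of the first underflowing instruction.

19

PUSH 2   [2]
DUP      [2, 2]
STORE 2  [2]
LOAD 2   [2, 2]
ADD      [4]
PUSH -7  [4, -7]
PUSH 80  [4, -7, 80]
MUL      [4, -560]
SWAP     [-560, 4]
GT       [0]
PUSH 9   [0, 9]
STORE 2  [0]
DUP      [0, 0]
POP      [0]
LOAD 2   [0, 9]
SUB      [-9]
PUSH 3   [-9, 3]
MUL      [-27]
GT  — needs 2 operands, stack has 1 → underflow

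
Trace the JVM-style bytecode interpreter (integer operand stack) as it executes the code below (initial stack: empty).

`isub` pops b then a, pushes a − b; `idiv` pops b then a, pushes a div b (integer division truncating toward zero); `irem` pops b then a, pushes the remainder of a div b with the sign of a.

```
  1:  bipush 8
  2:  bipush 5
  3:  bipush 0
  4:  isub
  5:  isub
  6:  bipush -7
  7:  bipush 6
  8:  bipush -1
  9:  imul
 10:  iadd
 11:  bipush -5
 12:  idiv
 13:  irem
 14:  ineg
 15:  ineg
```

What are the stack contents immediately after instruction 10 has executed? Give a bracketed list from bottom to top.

[3, -13]

bipush 8  -> 8
bipush 5  -> 8 5
bipush 0  -> 8 5 0
isub      -> 8 5
isub      -> 3
bipush -7 -> 3 -7
bipush 6  -> 3 -7 6
bipush -1 -> 3 -7 6 -1
imul      -> 3 -7 -6
iadd      -> 3 -13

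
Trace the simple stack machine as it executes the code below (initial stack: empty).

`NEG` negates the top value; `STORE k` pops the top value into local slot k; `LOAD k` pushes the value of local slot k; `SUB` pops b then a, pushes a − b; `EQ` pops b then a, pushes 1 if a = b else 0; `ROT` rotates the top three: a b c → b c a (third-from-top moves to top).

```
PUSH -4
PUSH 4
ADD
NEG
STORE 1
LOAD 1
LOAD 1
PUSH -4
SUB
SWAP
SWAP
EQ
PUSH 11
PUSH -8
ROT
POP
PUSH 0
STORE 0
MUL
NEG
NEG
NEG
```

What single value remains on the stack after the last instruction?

PUSH -4 → [-4]
PUSH 4  → [-4, 4]
ADD     → [0]
NEG     → [0]
STORE 1 → []
LOAD 1  → [0]
LOAD 1  → [0, 0]
PUSH -4 → [0, 0, -4]
SUB     → [0, 4]
SWAP    → [4, 0]
SWAP    → [0, 4]
EQ      → [0]
PUSH 11 → [0, 11]
PUSH -8 → [0, 11, -8]
ROT     → [11, -8, 0]
POP     → [11, -8]
PUSH 0  → [11, -8, 0]
STORE 0 → [11, -8]
MUL     → [-88]
NEG     → [88]
NEG     → [-88]
NEG     → [88]

88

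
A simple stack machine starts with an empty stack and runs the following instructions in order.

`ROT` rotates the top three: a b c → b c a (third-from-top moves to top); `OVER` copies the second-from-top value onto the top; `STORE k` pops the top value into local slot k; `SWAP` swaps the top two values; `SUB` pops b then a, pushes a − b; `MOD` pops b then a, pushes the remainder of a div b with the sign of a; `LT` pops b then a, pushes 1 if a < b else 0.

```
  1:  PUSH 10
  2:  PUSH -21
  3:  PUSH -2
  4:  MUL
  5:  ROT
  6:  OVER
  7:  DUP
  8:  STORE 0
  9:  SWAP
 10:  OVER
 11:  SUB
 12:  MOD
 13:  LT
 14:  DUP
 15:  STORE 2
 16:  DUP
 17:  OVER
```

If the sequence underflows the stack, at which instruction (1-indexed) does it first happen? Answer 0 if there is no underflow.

5

PUSH 10  -> 10
PUSH -21 -> 10 -21
PUSH -2  -> 10 -21 -2
MUL      -> 10 42
ROT  — needs 3 operands, stack has 2 → underflow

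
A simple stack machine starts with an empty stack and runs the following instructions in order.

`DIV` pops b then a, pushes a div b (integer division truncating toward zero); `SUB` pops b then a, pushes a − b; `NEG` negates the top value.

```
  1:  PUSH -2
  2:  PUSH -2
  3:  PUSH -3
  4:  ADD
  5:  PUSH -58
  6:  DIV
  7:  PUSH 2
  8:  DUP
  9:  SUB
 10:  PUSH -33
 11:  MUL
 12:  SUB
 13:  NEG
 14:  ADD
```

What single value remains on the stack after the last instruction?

PUSH -2  → [-2]
PUSH -2  → [-2, -2]
PUSH -3  → [-2, -2, -3]
ADD      → [-2, -5]
PUSH -58 → [-2, -5, -58]
DIV      → [-2, 0]
PUSH 2   → [-2, 0, 2]
DUP      → [-2, 0, 2, 2]
SUB      → [-2, 0, 0]
PUSH -33 → [-2, 0, 0, -33]
MUL      → [-2, 0, 0]
SUB      → [-2, 0]
NEG      → [-2, 0]
ADD      → [-2]

-2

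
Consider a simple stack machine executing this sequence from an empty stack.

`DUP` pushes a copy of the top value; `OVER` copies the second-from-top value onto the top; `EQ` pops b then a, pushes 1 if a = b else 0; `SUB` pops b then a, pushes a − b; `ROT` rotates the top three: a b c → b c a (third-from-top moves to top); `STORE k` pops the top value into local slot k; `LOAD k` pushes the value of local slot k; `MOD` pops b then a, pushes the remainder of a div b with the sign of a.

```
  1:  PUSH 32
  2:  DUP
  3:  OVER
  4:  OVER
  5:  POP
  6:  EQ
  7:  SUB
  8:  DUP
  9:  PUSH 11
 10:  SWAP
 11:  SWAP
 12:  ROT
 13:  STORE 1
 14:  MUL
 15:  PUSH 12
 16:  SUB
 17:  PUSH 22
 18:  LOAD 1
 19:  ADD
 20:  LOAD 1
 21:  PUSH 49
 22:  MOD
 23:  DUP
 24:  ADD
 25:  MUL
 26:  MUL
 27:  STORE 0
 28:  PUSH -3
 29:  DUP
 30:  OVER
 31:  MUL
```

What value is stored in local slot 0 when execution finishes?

PUSH 32 -> [32]
DUP     -> [32, 32]
OVER    -> [32, 32, 32]
OVER    -> [32, 32, 32, 32]
POP     -> [32, 32, 32]
EQ      -> [32, 1]
SUB     -> [31]
DUP     -> [31, 31]
PUSH 11 -> [31, 31, 11]
SWAP    -> [31, 11, 31]
SWAP    -> [31, 31, 11]
ROT     -> [31, 11, 31]
STORE 1 -> [31, 11]
MUL     -> [341]
PUSH 12 -> [341, 12]
SUB     -> [329]
PUSH 22 -> [329, 22]
LOAD 1  -> [329, 22, 31]
ADD     -> [329, 53]
LOAD 1  -> [329, 53, 31]
PUSH 49 -> [329, 53, 31, 49]
MOD     -> [329, 53, 31]
DUP     -> [329, 53, 31, 31]
ADD     -> [329, 53, 62]
MUL     -> [329, 3286]
MUL     -> [1081094]
STORE 0 -> []
PUSH -3 -> [-3]
DUP     -> [-3, -3]
OVER    -> [-3, -3, -3]
MUL     -> [-3, 9]

1081094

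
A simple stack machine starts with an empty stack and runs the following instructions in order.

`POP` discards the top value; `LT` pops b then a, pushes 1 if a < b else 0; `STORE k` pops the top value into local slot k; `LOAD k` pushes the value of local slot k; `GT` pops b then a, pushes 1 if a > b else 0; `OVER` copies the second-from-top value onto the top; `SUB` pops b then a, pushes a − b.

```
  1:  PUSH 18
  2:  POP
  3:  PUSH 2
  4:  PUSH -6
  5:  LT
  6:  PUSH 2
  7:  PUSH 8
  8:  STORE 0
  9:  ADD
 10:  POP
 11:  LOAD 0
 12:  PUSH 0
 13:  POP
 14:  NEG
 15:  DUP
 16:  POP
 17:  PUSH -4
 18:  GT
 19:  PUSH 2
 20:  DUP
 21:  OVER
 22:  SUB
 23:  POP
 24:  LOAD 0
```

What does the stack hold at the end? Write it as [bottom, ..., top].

PUSH 18 → [18]
POP     → []
PUSH 2  → [2]
PUSH -6 → [2, -6]
LT      → [0]
PUSH 2  → [0, 2]
PUSH 8  → [0, 2, 8]
STORE 0 → [0, 2]
ADD     → [2]
POP     → []
LOAD 0  → [8]
PUSH 0  → [8, 0]
POP     → [8]
NEG     → [-8]
DUP     → [-8, -8]
POP     → [-8]
PUSH -4 → [-8, -4]
GT      → [0]
PUSH 2  → [0, 2]
DUP     → [0, 2, 2]
OVER    → [0, 2, 2, 2]
SUB     → [0, 2, 0]
POP     → [0, 2]
LOAD 0  → [0, 2, 8]

[0, 2, 8]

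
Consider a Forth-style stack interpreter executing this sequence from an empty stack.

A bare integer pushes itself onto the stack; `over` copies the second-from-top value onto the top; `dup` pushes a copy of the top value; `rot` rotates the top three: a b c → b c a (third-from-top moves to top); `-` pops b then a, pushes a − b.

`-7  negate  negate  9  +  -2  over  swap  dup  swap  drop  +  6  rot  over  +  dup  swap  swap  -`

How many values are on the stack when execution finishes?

3

-7      -7
negate  7
negate  -7
9       -7 9
+       2
-2      2 -2
over    2 -2 2
swap    2 2 -2
dup     2 2 -2 -2
swap    2 2 -2 -2
drop    2 2 -2
+       2 0
6       2 0 6
rot     0 6 2
over    0 6 2 6
+       0 6 8
dup     0 6 8 8
swap    0 6 8 8
swap    0 6 8 8
-       0 6 0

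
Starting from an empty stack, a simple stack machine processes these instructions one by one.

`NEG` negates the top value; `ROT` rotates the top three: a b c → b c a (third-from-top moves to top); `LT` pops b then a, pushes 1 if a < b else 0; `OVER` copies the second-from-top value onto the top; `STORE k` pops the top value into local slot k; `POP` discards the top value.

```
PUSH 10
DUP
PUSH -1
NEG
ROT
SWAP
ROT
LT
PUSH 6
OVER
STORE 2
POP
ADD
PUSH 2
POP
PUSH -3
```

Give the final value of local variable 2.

1

PUSH 10  10
DUP      10 10
PUSH -1  10 10 -1
NEG      10 10 1
ROT      10 1 10
SWAP     10 10 1
ROT      10 1 10
LT       10 1
PUSH 6   10 1 6
OVER     10 1 6 1
STORE 2  10 1 6
POP      10 1
ADD      11
PUSH 2   11 2
POP      11
PUSH -3  11 -3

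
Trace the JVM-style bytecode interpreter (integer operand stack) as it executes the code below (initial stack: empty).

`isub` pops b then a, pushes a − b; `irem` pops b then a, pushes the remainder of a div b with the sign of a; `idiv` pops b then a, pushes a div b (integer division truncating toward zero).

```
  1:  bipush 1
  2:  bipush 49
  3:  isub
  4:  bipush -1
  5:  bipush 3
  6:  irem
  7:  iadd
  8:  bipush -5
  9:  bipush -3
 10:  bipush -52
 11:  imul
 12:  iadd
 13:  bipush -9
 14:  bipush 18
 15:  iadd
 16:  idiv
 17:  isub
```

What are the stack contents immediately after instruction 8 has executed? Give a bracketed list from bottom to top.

bipush 1  → [1]
bipush 49 → [1, 49]
isub      → [-48]
bipush -1 → [-48, -1]
bipush 3  → [-48, -1, 3]
irem      → [-48, -1]
iadd      → [-49]
bipush -5 → [-49, -5]

[-49, -5]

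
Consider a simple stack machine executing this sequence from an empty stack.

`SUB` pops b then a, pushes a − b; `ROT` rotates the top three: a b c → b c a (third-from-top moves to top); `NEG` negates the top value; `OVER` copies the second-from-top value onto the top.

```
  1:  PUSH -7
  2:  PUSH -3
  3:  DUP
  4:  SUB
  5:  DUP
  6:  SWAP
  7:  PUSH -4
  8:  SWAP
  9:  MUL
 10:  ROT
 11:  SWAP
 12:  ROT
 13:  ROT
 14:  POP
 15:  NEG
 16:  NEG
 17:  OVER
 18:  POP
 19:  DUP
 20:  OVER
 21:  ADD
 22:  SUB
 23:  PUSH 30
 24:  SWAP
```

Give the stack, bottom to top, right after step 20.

[0, 0, 0, 0]

PUSH -7 → -7
PUSH -3 → -7 -3
DUP     → -7 -3 -3
SUB     → -7 0
DUP     → -7 0 0
SWAP    → -7 0 0
PUSH -4 → -7 0 0 -4
SWAP    → -7 0 -4 0
MUL     → -7 0 0
ROT     → 0 0 -7
SWAP    → 0 -7 0
ROT     → -7 0 0
ROT     → 0 0 -7
POP     → 0 0
NEG     → 0 0
NEG     → 0 0
OVER    → 0 0 0
POP     → 0 0
DUP     → 0 0 0
OVER    → 0 0 0 0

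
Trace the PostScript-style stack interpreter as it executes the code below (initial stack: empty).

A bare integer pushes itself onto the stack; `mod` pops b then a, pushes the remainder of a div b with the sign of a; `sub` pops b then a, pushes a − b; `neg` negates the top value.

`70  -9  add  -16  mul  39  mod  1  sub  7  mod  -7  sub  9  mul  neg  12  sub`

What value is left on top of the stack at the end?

70  : 70
-9  : 70 -9
add : 61
-16 : 61 -16
mul : -976
39  : -976 39
mod : -1
1   : -1 1
sub : -2
7   : -2 7
mod : -2
-7  : -2 -7
sub : 5
9   : 5 9
mul : 45
neg : -45
12  : -45 12
sub : -57

-57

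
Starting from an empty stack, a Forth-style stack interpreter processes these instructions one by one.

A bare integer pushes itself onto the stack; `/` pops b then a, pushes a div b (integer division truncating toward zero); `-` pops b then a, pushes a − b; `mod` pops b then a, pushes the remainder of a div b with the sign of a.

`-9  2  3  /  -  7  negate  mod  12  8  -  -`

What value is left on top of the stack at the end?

-9     : -9
2      : -9 2
3      : -9 2 3
/      : -9 0
-      : -9
7      : -9 7
negate : -9 -7
mod    : -2
12     : -2 12
8      : -2 12 8
-      : -2 4
-      : -6

-6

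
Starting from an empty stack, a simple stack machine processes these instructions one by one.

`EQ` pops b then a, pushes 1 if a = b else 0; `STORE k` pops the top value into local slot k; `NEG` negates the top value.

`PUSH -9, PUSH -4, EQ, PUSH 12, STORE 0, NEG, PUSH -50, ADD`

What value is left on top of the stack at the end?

PUSH -9   -9
PUSH -4   -9 -4
EQ        0
PUSH 12   0 12
STORE 0   0
NEG       0
PUSH -50  0 -50
ADD       -50

-50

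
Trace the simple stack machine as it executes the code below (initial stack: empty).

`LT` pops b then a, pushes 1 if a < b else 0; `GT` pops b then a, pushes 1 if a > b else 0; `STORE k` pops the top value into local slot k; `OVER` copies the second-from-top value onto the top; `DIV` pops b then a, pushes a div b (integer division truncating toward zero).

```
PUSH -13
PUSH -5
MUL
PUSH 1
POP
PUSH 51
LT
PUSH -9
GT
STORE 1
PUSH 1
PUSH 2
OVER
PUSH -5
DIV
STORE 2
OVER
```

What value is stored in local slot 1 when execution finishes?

1

PUSH -13 → -13
PUSH -5  → -13 -5
MUL      → 65
PUSH 1   → 65 1
POP      → 65
PUSH 51  → 65 51
LT       → 0
PUSH -9  → 0 -9
GT       → 1
STORE 1  → (empty)
PUSH 1   → 1
PUSH 2   → 1 2
OVER     → 1 2 1
PUSH -5  → 1 2 1 -5
DIV      → 1 2 0
STORE 2  → 1 2
OVER     → 1 2 1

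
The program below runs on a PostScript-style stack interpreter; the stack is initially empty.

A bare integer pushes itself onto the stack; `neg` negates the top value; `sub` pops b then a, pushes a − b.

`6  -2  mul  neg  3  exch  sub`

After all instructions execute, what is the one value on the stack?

-9

6    → [6]
-2   → [6, -2]
mul  → [-12]
neg  → [12]
3    → [12, 3]
exch → [3, 12]
sub  → [-9]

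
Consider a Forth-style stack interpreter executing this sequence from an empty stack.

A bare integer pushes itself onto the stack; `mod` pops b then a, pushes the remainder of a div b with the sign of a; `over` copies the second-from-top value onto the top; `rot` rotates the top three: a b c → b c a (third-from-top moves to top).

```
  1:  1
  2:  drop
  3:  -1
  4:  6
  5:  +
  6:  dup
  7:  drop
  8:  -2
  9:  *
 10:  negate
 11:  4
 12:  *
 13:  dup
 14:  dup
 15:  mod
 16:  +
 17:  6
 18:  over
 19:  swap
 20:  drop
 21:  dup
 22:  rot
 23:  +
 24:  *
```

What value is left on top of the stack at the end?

3200

1      -> 1
drop   -> (empty)
-1     -> -1
6      -> -1 6
+      -> 5
dup    -> 5 5
drop   -> 5
-2     -> 5 -2
*      -> -10
negate -> 10
4      -> 10 4
*      -> 40
dup    -> 40 40
dup    -> 40 40 40
mod    -> 40 0
+      -> 40
6      -> 40 6
over   -> 40 6 40
swap   -> 40 40 6
drop   -> 40 40
dup    -> 40 40 40
rot    -> 40 40 40
+      -> 40 80
*      -> 3200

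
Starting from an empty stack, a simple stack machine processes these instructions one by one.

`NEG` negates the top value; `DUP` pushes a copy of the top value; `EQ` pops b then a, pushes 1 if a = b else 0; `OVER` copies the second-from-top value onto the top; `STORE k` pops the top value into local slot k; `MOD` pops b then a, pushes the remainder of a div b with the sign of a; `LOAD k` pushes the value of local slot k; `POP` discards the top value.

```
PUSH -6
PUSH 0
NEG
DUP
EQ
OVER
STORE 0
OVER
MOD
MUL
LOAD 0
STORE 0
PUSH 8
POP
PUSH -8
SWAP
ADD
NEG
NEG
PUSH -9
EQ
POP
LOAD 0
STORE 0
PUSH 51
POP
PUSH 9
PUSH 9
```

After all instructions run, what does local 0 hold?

PUSH -6 -> [-6]
PUSH 0  -> [-6, 0]
NEG     -> [-6, 0]
DUP     -> [-6, 0, 0]
EQ      -> [-6, 1]
OVER    -> [-6, 1, -6]
STORE 0 -> [-6, 1]
OVER    -> [-6, 1, -6]
MOD     -> [-6, 1]
MUL     -> [-6]
LOAD 0  -> [-6, -6]
STORE 0 -> [-6]
PUSH 8  -> [-6, 8]
POP     -> [-6]
PUSH -8 -> [-6, -8]
SWAP    -> [-8, -6]
ADD     -> [-14]
NEG     -> [14]
NEG     -> [-14]
PUSH -9 -> [-14, -9]
EQ      -> [0]
POP     -> []
LOAD 0  -> [-6]
STORE 0 -> []
PUSH 51 -> [51]
POP     -> []
PUSH 9  -> [9]
PUSH 9  -> [9, 9]

-6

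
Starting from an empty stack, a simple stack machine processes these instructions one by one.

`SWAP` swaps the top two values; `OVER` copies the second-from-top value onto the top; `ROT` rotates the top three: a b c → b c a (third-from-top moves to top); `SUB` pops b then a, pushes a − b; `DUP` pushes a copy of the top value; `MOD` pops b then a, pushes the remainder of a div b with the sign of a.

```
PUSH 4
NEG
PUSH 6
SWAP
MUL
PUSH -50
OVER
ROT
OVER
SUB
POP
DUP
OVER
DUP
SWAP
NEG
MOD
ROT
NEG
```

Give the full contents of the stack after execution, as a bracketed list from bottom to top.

PUSH 4   -> [4]
NEG      -> [-4]
PUSH 6   -> [-4, 6]
SWAP     -> [6, -4]
MUL      -> [-24]
PUSH -50 -> [-24, -50]
OVER     -> [-24, -50, -24]
ROT      -> [-50, -24, -24]
OVER     -> [-50, -24, -24, -24]
SUB      -> [-50, -24, 0]
POP      -> [-50, -24]
DUP      -> [-50, -24, -24]
OVER     -> [-50, -24, -24, -24]
DUP      -> [-50, -24, -24, -24, -24]
SWAP     -> [-50, -24, -24, -24, -24]
NEG      -> [-50, -24, -24, -24, 24]
MOD      -> [-50, -24, -24, 0]
ROT      -> [-50, -24, 0, -24]
NEG      -> [-50, -24, 0, 24]

[-50, -24, 0, 24]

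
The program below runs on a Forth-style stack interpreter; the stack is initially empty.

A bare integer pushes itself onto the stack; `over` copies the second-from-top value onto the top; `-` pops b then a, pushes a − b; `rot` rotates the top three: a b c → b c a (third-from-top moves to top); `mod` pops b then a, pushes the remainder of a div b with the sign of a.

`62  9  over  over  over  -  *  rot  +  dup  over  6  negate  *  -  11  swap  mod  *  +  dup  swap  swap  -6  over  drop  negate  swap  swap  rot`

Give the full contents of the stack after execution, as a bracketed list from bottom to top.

[-35455, 6, -35455]

62     : [62]
9      : [62, 9]
over   : [62, 9, 62]
over   : [62, 9, 62, 9]
over   : [62, 9, 62, 9, 62]
-      : [62, 9, 62, -53]
*      : [62, 9, -3286]
rot    : [9, -3286, 62]
+      : [9, -3224]
dup    : [9, -3224, -3224]
over   : [9, -3224, -3224, -3224]
6      : [9, -3224, -3224, -3224, 6]
negate : [9, -3224, -3224, -3224, -6]
*      : [9, -3224, -3224, 19344]
-      : [9, -3224, -22568]
11     : [9, -3224, -22568, 11]
swap   : [9, -3224, 11, -22568]
mod    : [9, -3224, 11]
*      : [9, -35464]
+      : [-35455]
dup    : [-35455, -35455]
swap   : [-35455, -35455]
swap   : [-35455, -35455]
-6     : [-35455, -35455, -6]
over   : [-35455, -35455, -6, -35455]
drop   : [-35455, -35455, -6]
negate : [-35455, -35455, 6]
swap   : [-35455, 6, -35455]
swap   : [-35455, -35455, 6]
rot    : [-35455, 6, -35455]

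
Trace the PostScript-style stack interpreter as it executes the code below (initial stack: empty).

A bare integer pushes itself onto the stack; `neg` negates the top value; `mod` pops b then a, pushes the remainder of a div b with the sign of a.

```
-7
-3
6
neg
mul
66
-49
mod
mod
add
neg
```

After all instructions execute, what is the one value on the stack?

6

-7  -> -7
-3  -> -7 -3
6   -> -7 -3 6
neg -> -7 -3 -6
mul -> -7 18
66  -> -7 18 66
-49 -> -7 18 66 -49
mod -> -7 18 17
mod -> -7 1
add -> -6
neg -> 6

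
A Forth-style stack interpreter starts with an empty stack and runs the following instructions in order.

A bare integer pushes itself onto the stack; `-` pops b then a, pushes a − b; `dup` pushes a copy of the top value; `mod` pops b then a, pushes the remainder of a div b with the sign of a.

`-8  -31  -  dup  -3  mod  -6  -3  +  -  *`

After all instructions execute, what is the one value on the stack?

-8  -> -8
-31 -> -8 -31
-   -> 23
dup -> 23 23
-3  -> 23 23 -3
mod -> 23 2
-6  -> 23 2 -6
-3  -> 23 2 -6 -3
+   -> 23 2 -9
-   -> 23 11
*   -> 253

253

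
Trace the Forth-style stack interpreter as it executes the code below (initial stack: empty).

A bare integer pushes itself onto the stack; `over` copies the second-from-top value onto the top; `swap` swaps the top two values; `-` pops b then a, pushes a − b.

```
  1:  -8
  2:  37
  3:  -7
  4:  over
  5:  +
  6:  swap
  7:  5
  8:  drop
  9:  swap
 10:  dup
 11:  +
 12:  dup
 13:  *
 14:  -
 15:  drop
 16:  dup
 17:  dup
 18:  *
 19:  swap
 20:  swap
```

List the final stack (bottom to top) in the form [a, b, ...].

-8   → [-8]
37   → [-8, 37]
-7   → [-8, 37, -7]
over → [-8, 37, -7, 37]
+    → [-8, 37, 30]
swap → [-8, 30, 37]
5    → [-8, 30, 37, 5]
drop → [-8, 30, 37]
swap → [-8, 37, 30]
dup  → [-8, 37, 30, 30]
+    → [-8, 37, 60]
dup  → [-8, 37, 60, 60]
*    → [-8, 37, 3600]
-    → [-8, -3563]
drop → [-8]
dup  → [-8, -8]
dup  → [-8, -8, -8]
*    → [-8, 64]
swap → [64, -8]
swap → [-8, 64]

[-8, 64]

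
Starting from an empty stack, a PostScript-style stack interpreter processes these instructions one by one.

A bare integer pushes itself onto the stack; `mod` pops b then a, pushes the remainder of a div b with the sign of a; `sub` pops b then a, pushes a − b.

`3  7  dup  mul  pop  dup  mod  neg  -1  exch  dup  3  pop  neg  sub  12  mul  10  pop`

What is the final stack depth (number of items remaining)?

3     [3]
7     [3, 7]
dup   [3, 7, 7]
mul   [3, 49]
pop   [3]
dup   [3, 3]
mod   [0]
neg   [0]
-1    [0, -1]
exch  [-1, 0]
dup   [-1, 0, 0]
3     [-1, 0, 0, 3]
pop   [-1, 0, 0]
neg   [-1, 0, 0]
sub   [-1, 0]
12    [-1, 0, 12]
mul   [-1, 0]
10    [-1, 0, 10]
pop   [-1, 0]

2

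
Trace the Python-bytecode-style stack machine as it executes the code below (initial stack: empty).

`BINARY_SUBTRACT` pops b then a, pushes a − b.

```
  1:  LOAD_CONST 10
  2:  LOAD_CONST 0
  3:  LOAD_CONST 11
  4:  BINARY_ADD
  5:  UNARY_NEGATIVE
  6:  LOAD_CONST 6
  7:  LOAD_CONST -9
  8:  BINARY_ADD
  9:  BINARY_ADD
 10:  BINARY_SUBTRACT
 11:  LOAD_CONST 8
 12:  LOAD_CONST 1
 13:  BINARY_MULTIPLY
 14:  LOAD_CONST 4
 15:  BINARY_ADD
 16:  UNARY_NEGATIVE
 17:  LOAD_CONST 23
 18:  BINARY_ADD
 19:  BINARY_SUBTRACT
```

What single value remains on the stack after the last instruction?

LOAD_CONST 10   -> [10]
LOAD_CONST 0    -> [10, 0]
LOAD_CONST 11   -> [10, 0, 11]
BINARY_ADD      -> [10, 11]
UNARY_NEGATIVE  -> [10, -11]
LOAD_CONST 6    -> [10, -11, 6]
LOAD_CONST -9   -> [10, -11, 6, -9]
BINARY_ADD      -> [10, -11, -3]
BINARY_ADD      -> [10, -14]
BINARY_SUBTRACT -> [24]
LOAD_CONST 8    -> [24, 8]
LOAD_CONST 1    -> [24, 8, 1]
BINARY_MULTIPLY -> [24, 8]
LOAD_CONST 4    -> [24, 8, 4]
BINARY_ADD      -> [24, 12]
UNARY_NEGATIVE  -> [24, -12]
LOAD_CONST 23   -> [24, -12, 23]
BINARY_ADD      -> [24, 11]
BINARY_SUBTRACT -> [13]

13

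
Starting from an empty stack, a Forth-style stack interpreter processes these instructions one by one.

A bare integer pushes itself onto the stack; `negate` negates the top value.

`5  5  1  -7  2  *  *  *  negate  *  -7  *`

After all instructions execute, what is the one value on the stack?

5      : [5]
5      : [5, 5]
1      : [5, 5, 1]
-7     : [5, 5, 1, -7]
2      : [5, 5, 1, -7, 2]
*      : [5, 5, 1, -14]
*      : [5, 5, -14]
*      : [5, -70]
negate : [5, 70]
*      : [350]
-7     : [350, -7]
*      : [-2450]

-2450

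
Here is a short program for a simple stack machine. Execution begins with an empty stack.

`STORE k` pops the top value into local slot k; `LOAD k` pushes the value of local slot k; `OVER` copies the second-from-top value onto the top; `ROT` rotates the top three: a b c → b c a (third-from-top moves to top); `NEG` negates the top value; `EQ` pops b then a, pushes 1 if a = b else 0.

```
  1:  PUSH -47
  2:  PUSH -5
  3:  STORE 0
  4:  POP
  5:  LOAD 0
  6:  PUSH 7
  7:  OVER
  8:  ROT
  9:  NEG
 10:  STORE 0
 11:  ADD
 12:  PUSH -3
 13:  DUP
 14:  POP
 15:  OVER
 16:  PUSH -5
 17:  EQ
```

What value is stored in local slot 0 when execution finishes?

5

PUSH -47 : [-47]
PUSH -5  : [-47, -5]
STORE 0  : [-47]
POP      : []
LOAD 0   : [-5]
PUSH 7   : [-5, 7]
OVER     : [-5, 7, -5]
ROT      : [7, -5, -5]
NEG      : [7, -5, 5]
STORE 0  : [7, -5]
ADD      : [2]
PUSH -3  : [2, -3]
DUP      : [2, -3, -3]
POP      : [2, -3]
OVER     : [2, -3, 2]
PUSH -5  : [2, -3, 2, -5]
EQ       : [2, -3, 0]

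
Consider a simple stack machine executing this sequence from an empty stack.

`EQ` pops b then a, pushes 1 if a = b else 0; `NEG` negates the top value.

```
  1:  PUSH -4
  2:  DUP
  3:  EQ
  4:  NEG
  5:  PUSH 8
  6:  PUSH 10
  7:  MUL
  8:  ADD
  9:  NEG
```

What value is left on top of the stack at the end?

PUSH -4 → [-4]
DUP     → [-4, -4]
EQ      → [1]
NEG     → [-1]
PUSH 8  → [-1, 8]
PUSH 10 → [-1, 8, 10]
MUL     → [-1, 80]
ADD     → [79]
NEG     → [-79]

-79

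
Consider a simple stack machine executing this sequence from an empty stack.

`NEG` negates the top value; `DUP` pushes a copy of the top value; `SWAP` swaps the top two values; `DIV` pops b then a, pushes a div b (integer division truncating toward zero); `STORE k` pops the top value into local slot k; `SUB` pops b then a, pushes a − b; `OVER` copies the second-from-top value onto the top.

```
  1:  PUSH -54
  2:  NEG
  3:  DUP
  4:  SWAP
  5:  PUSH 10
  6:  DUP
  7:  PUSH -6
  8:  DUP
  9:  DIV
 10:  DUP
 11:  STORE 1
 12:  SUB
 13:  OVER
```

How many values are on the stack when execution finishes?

PUSH -54 -> -54
NEG      -> 54
DUP      -> 54 54
SWAP     -> 54 54
PUSH 10  -> 54 54 10
DUP      -> 54 54 10 10
PUSH -6  -> 54 54 10 10 -6
DUP      -> 54 54 10 10 -6 -6
DIV      -> 54 54 10 10 1
DUP      -> 54 54 10 10 1 1
STORE 1  -> 54 54 10 10 1
SUB      -> 54 54 10 9
OVER     -> 54 54 10 9 10

5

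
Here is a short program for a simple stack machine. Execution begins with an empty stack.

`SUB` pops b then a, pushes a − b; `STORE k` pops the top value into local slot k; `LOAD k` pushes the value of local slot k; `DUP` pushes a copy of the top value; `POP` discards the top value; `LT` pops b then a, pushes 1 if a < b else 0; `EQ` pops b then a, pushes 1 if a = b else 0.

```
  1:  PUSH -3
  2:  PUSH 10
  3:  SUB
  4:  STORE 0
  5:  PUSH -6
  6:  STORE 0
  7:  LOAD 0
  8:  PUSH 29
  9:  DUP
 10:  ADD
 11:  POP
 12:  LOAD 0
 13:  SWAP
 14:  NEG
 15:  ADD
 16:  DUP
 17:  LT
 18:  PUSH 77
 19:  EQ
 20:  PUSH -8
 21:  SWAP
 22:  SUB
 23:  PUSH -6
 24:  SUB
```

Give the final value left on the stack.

PUSH -3 → -3
PUSH 10 → -3 10
SUB     → -13
STORE 0 → (empty)
PUSH -6 → -6
STORE 0 → (empty)
LOAD 0  → -6
PUSH 29 → -6 29
DUP     → -6 29 29
ADD     → -6 58
POP     → -6
LOAD 0  → -6 -6
SWAP    → -6 -6
NEG     → -6 6
ADD     → 0
DUP     → 0 0
LT      → 0
PUSH 77 → 0 77
EQ      → 0
PUSH -8 → 0 -8
SWAP    → -8 0
SUB     → -8
PUSH -6 → -8 -6
SUB     → -2

-2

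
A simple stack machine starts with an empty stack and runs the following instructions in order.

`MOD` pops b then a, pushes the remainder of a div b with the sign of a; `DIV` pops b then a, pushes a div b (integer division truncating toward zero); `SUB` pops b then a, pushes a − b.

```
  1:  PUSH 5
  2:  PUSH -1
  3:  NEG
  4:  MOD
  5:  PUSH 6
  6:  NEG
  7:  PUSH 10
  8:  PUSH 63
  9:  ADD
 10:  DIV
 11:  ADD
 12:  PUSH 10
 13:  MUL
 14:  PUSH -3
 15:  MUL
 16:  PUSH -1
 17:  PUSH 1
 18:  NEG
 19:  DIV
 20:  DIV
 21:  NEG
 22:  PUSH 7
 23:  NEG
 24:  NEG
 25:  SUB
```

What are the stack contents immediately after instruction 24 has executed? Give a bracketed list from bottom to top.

[0, 7]

PUSH 5   [5]
PUSH -1  [5, -1]
NEG      [5, 1]
MOD      [0]
PUSH 6   [0, 6]
NEG      [0, -6]
PUSH 10  [0, -6, 10]
PUSH 63  [0, -6, 10, 63]
ADD      [0, -6, 73]
DIV      [0, 0]
ADD      [0]
PUSH 10  [0, 10]
MUL      [0]
PUSH -3  [0, -3]
MUL      [0]
PUSH -1  [0, -1]
PUSH 1   [0, -1, 1]
NEG      [0, -1, -1]
DIV      [0, 1]
DIV      [0]
NEG      [0]
PUSH 7   [0, 7]
NEG      [0, -7]
NEG      [0, 7]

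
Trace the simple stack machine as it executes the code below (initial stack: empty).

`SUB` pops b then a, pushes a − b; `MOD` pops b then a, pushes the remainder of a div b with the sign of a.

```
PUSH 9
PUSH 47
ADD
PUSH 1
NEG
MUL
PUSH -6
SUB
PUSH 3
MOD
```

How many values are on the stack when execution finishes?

1

PUSH 9   9
PUSH 47  9 47
ADD      56
PUSH 1   56 1
NEG      56 -1
MUL      -56
PUSH -6  -56 -6
SUB      -50
PUSH 3   -50 3
MOD      -2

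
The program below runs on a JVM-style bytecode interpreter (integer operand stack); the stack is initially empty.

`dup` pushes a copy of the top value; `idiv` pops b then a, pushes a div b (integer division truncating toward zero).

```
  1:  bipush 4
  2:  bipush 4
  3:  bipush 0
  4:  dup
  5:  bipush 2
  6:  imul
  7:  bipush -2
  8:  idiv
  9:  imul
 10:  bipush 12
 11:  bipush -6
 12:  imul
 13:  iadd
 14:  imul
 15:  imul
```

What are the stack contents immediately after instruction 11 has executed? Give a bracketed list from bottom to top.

bipush 4  : 4
bipush 4  : 4 4
bipush 0  : 4 4 0
dup       : 4 4 0 0
bipush 2  : 4 4 0 0 2
imul      : 4 4 0 0
bipush -2 : 4 4 0 0 -2
idiv      : 4 4 0 0
imul      : 4 4 0
bipush 12 : 4 4 0 12
bipush -6 : 4 4 0 12 -6

[4, 4, 0, 12, -6]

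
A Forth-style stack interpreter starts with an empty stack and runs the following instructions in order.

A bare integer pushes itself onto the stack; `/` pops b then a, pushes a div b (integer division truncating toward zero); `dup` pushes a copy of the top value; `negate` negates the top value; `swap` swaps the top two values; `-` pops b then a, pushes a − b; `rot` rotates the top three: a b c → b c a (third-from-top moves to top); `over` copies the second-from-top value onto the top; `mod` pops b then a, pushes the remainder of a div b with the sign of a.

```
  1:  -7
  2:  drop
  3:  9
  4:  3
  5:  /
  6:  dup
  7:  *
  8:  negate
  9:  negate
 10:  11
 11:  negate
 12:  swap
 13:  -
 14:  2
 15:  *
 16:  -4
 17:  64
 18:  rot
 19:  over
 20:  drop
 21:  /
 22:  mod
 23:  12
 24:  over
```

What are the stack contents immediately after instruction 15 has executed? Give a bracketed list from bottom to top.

[-40]

-7     → [-7]
drop   → []
9      → [9]
3      → [9, 3]
/      → [3]
dup    → [3, 3]
*      → [9]
negate → [-9]
negate → [9]
11     → [9, 11]
negate → [9, -11]
swap   → [-11, 9]
-      → [-20]
2      → [-20, 2]
*      → [-40]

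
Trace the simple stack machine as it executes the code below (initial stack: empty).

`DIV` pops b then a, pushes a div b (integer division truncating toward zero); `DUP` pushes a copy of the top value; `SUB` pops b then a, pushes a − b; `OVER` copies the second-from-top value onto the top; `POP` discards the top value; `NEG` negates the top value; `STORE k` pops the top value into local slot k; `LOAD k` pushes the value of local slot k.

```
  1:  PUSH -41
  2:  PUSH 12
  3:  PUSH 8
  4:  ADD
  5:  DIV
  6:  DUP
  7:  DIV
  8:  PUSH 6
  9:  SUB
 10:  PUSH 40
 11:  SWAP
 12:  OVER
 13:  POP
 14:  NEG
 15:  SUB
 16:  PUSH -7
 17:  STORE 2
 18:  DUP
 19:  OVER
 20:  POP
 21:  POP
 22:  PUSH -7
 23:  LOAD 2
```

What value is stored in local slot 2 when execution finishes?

-7

PUSH -41  [-41]
PUSH 12   [-41, 12]
PUSH 8    [-41, 12, 8]
ADD       [-41, 20]
DIV       [-2]
DUP       [-2, -2]
DIV       [1]
PUSH 6    [1, 6]
SUB       [-5]
PUSH 40   [-5, 40]
SWAP      [40, -5]
OVER      [40, -5, 40]
POP       [40, -5]
NEG       [40, 5]
SUB       [35]
PUSH -7   [35, -7]
STORE 2   [35]
DUP       [35, 35]
OVER      [35, 35, 35]
POP       [35, 35]
POP       [35]
PUSH -7   [35, -7]
LOAD 2    [35, -7, -7]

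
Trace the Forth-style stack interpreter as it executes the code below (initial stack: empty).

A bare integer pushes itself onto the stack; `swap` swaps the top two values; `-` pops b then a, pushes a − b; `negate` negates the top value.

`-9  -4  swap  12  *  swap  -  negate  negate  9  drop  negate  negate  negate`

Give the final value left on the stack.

-9     → [-9]
-4     → [-9, -4]
swap   → [-4, -9]
12     → [-4, -9, 12]
*      → [-4, -108]
swap   → [-108, -4]
-      → [-104]
negate → [104]
negate → [-104]
9      → [-104, 9]
drop   → [-104]
negate → [104]
negate → [-104]
negate → [104]

104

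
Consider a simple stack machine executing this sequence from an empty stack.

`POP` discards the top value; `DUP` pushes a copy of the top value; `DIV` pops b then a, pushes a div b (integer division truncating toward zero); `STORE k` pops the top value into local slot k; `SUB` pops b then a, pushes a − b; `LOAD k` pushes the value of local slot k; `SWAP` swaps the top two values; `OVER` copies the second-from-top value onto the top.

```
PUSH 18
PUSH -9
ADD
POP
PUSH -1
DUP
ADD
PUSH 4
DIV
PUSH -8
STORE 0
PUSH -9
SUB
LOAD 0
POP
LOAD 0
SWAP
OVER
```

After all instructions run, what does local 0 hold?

-8

PUSH 18 -> [18]
PUSH -9 -> [18, -9]
ADD     -> [9]
POP     -> []
PUSH -1 -> [-1]
DUP     -> [-1, -1]
ADD     -> [-2]
PUSH 4  -> [-2, 4]
DIV     -> [0]
PUSH -8 -> [0, -8]
STORE 0 -> [0]
PUSH -9 -> [0, -9]
SUB     -> [9]
LOAD 0  -> [9, -8]
POP     -> [9]
LOAD 0  -> [9, -8]
SWAP    -> [-8, 9]
OVER    -> [-8, 9, -8]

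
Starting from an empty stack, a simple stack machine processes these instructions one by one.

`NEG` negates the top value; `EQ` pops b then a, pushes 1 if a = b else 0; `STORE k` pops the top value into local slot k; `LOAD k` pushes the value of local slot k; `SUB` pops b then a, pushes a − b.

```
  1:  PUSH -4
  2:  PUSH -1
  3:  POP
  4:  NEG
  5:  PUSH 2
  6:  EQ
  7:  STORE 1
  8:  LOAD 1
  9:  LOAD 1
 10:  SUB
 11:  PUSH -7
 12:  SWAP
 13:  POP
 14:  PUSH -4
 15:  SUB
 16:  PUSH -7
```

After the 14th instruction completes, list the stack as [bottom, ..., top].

PUSH -4  [-4]
PUSH -1  [-4, -1]
POP      [-4]
NEG      [4]
PUSH 2   [4, 2]
EQ       [0]
STORE 1  []
LOAD 1   [0]
LOAD 1   [0, 0]
SUB      [0]
PUSH -7  [0, -7]
SWAP     [-7, 0]
POP      [-7]
PUSH -4  [-7, -4]

[-7, -4]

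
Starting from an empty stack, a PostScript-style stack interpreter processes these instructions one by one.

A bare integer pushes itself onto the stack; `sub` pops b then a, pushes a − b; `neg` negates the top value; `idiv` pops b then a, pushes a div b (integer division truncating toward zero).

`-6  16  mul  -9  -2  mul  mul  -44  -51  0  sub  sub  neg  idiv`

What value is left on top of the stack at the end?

-6   -> [-6]
16   -> [-6, 16]
mul  -> [-96]
-9   -> [-96, -9]
-2   -> [-96, -9, -2]
mul  -> [-96, 18]
mul  -> [-1728]
-44  -> [-1728, -44]
-51  -> [-1728, -44, -51]
0    -> [-1728, -44, -51, 0]
sub  -> [-1728, -44, -51]
sub  -> [-1728, 7]
neg  -> [-1728, -7]
idiv -> [246]

246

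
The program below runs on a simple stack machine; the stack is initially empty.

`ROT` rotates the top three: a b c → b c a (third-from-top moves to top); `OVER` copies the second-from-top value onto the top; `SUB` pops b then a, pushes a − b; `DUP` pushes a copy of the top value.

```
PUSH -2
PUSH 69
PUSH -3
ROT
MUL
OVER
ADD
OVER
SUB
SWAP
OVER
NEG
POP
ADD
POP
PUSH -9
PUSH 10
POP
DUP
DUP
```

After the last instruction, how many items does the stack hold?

3

PUSH -2 -> -2
PUSH 69 -> -2 69
PUSH -3 -> -2 69 -3
ROT     -> 69 -3 -2
MUL     -> 69 6
OVER    -> 69 6 69
ADD     -> 69 75
OVER    -> 69 75 69
SUB     -> 69 6
SWAP    -> 6 69
OVER    -> 6 69 6
NEG     -> 6 69 -6
POP     -> 6 69
ADD     -> 75
POP     -> (empty)
PUSH -9 -> -9
PUSH 10 -> -9 10
POP     -> -9
DUP     -> -9 -9
DUP     -> -9 -9 -9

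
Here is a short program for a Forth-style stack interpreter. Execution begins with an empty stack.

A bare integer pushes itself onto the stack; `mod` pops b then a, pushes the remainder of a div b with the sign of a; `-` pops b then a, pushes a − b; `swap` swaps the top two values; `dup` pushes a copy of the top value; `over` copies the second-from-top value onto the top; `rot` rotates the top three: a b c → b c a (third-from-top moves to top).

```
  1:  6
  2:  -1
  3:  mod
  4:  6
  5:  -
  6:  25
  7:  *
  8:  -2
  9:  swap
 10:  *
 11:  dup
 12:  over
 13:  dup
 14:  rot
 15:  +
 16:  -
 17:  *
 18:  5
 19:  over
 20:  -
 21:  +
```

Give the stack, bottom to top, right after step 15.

6     6
-1    6 -1
mod   0
6     0 6
-     -6
25    -6 25
*     -150
-2    -150 -2
swap  -2 -150
*     300
dup   300 300
over  300 300 300
dup   300 300 300 300
rot   300 300 300 300
+     300 300 600

[300, 300, 600]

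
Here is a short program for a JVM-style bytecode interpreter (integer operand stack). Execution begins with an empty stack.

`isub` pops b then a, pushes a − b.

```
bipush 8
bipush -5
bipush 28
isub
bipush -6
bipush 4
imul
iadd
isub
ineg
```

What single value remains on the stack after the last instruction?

-65

bipush 8  : 8
bipush -5 : 8 -5
bipush 28 : 8 -5 28
isub      : 8 -33
bipush -6 : 8 -33 -6
bipush 4  : 8 -33 -6 4
imul      : 8 -33 -24
iadd      : 8 -57
isub      : 65
ineg      : -65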